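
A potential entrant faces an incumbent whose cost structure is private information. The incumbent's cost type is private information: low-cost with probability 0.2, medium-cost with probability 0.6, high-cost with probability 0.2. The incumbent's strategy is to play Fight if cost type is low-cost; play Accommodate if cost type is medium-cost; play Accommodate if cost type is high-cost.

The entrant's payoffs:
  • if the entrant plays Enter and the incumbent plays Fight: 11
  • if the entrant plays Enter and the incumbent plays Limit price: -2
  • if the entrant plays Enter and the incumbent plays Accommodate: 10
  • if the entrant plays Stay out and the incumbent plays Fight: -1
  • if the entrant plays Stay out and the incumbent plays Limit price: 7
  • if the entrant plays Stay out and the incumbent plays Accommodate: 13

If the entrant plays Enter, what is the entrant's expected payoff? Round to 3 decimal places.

10.200

Take the expectation over the incumbent's cost type, weighting each type's action by its prior probability.
E[Enter] = 0.2·11 + 0.6·10 + 0.2·10 = 2.2 + 6 + 2 = 10.2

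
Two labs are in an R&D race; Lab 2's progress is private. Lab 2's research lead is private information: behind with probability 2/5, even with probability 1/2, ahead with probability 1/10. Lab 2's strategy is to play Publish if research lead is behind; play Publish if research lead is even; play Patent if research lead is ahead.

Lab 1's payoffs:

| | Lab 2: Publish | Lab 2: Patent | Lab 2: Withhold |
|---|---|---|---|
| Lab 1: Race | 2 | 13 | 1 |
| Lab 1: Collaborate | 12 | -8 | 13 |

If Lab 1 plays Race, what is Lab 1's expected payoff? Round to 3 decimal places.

3.100

E[Race] = 2/5·2 + 1/2·2 + 1/10·13 = 4/5 + 1 + 13/10 = 31/10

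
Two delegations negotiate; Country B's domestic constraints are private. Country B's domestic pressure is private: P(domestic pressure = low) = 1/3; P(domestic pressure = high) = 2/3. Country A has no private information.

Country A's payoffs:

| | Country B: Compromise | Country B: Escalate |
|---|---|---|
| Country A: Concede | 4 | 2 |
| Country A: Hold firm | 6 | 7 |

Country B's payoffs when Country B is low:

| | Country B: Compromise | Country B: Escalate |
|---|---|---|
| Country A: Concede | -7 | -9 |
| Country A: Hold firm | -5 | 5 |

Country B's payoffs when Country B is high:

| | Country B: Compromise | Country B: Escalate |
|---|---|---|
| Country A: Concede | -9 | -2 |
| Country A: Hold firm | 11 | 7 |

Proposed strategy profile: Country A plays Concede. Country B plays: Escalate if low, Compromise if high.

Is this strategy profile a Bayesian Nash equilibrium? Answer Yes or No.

No

Country A plays Concede: E[Concede] = 1/3·(2) + 2/3·(4) = 10/3; E[Hold firm] = 19/3. Not best-responding. ✗
Country B (domestic pressure low), facing Concede: Compromise gives -7, Escalate gives -9. Proposed Escalate is not best — profitable deviation exists. ✗
Country B (domestic pressure high), facing Concede: Compromise gives -9, Escalate gives -2. Proposed Compromise is not best — profitable deviation exists. ✗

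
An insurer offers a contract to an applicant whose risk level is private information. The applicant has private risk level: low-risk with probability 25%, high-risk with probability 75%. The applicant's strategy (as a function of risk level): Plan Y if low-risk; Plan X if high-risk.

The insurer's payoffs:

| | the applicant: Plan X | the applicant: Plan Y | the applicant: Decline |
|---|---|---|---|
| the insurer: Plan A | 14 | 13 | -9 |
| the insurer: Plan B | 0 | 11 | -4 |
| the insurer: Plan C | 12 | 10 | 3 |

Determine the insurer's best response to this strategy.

E[Plan A] = 0.25·(13) + 0.75·(14) = 13.75
E[Plan B] = 0.25·(11) + 0.75·(0) = 2.75
E[Plan C] = 0.25·(10) + 0.75·(12) = 11.5
Best response: Plan A (13.75 is the largest).

Plan A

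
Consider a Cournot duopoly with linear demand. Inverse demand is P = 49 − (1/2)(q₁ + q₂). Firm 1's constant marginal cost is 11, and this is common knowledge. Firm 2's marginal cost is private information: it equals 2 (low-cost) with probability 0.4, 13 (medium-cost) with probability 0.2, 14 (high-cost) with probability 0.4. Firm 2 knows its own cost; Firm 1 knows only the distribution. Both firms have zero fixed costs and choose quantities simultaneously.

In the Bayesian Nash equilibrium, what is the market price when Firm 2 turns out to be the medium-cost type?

Firm 2 with cost c maximizes (49 − (1/2)(q₁+q₂) − c)·q₂, giving q₂(c) = (49 − c − (1/2)q₁).
E[c₂] = 0.4·2 + 0.2·13 + 0.4·14 = 9
Firm 1's FOC against E[q₂] yields q₁ = (49 − 2·11 + E[c₂])/(3/2) = (49 − 22 + 9)/(3/2) = 24.
q₂(medium-cost) = 24, so P = 49 − (1/2)·(24 + 24) = 25.

25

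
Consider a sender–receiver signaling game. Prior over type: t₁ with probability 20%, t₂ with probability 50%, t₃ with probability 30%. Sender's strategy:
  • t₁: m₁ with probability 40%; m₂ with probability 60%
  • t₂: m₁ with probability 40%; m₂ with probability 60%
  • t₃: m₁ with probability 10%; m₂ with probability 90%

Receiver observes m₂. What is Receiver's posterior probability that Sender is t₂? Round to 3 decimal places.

0.435

Apply Bayes' rule using the sender's strategy as the likelihood.
P(m₂) = 0.2·0.6 + 0.5·0.6 + 0.3·0.9 = 0.69
P(t₂ | m₂) = (0.5·0.6) / 0.69 = 0.3 / 0.69 = 0.434783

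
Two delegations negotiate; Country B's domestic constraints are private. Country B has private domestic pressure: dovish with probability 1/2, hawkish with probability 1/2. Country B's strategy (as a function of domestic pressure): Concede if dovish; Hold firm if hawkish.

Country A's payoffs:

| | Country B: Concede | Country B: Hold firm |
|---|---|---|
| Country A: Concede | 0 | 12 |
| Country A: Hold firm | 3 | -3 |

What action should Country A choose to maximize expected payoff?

E[Concede] = 1/2·(0) + 1/2·(12) = 6
E[Hold firm] = 1/2·(3) + 1/2·(-3) = 0
Best response: Concede (6 is the largest).

Concede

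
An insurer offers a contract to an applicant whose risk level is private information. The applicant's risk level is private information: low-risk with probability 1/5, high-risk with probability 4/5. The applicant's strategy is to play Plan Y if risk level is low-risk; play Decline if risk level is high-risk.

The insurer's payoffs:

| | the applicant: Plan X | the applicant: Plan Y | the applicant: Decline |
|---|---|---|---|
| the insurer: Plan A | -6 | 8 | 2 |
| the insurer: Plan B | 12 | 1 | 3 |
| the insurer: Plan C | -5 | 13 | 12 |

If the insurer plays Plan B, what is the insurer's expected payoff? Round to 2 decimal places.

Take the expectation over the applicant's risk level, weighting each type's action by its prior probability.
E[Plan B] = 1/5·1 + 4/5·3 = 1/5 + 12/5 = 13/5

2.60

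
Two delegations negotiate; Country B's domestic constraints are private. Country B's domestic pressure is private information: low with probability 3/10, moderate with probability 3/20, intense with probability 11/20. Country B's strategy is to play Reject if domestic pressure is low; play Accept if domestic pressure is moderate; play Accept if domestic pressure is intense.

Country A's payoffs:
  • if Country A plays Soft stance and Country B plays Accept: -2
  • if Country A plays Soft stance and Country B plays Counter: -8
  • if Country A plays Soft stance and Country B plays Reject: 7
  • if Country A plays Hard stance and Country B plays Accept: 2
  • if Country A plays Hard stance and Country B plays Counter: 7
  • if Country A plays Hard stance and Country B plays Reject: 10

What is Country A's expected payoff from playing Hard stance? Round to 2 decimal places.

4.40

E[Hard stance] = 3/10·10 + 3/20·2 + 11/20·2 = 3 + 3/10 + 11/10 = 22/5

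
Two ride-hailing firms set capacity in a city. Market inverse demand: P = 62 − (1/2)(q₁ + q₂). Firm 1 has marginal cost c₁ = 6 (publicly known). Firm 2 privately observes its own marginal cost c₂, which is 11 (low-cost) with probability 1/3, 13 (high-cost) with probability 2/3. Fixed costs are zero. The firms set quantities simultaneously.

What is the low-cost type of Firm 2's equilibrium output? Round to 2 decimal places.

Type-c best response for Firm 2: q₂(c) = (62 − c) − q₁/2.
Firm 1 maximizes expected profit; its first-order condition is 62 − q₁ − (1/2)E[q₂] − 6 = 0.
Substituting E[q₂] and solving: E[c₂] = 12.3333, so q₁ = (62 − 2·6 + 12.3333)/(3/2) = 41.5556.
q₂(low-cost) = (62 − 11 − (1/2)·41.5556) = 30.2222.

30.22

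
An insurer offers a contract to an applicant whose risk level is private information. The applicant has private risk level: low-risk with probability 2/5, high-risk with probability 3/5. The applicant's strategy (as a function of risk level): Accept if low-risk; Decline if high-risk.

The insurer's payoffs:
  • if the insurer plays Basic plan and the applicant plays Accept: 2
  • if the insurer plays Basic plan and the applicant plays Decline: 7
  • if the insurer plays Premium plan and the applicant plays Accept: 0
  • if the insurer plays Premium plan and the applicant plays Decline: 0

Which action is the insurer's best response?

Compute the insurer's expected payoff for each action, taking the expectation over the applicant's type.
E[Basic plan] = 2/5·(2) + 3/5·(7) = 5
E[Premium plan] = 2/5·(0) + 3/5·(0) = 0
Best response: Basic plan (5 is the largest).

Basic plan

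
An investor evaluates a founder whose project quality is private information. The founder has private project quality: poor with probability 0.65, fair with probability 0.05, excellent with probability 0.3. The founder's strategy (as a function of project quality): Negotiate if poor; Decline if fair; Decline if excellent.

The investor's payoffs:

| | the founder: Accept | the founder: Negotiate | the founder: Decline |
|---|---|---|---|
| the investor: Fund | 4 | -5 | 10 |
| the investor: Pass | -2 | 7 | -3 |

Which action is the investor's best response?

E[Fund] = 0.65·(-5) + 0.05·(10) + 0.3·(10) = 0.25
E[Pass] = 0.65·(7) + 0.05·(-3) + 0.3·(-3) = 3.5
Best response: Pass (3.5 is the largest).

Pass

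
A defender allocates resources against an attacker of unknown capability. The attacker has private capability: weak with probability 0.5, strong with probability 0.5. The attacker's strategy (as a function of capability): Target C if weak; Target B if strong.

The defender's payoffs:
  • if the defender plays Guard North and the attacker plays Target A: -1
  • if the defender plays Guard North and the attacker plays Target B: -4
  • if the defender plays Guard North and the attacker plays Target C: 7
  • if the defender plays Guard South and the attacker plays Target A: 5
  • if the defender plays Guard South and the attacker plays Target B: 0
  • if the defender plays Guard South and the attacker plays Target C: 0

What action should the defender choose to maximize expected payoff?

E[Guard North] = 0.5·(7) + 0.5·(-4) = 1.5
E[Guard South] = 0.5·(0) + 0.5·(0) = 0
Best response: Guard North (1.5 is the largest).

Guard North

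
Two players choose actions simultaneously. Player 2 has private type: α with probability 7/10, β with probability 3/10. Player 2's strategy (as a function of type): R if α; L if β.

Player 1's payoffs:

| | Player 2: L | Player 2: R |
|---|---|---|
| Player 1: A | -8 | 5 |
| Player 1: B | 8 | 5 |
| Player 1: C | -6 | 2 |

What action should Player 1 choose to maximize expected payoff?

E[A] = 7/10·(5) + 3/10·(-8) = 11/10
E[B] = 7/10·(5) + 3/10·(8) = 59/10
E[C] = 7/10·(2) + 3/10·(-6) = -2/5
Best response: B (59/10 is the largest).

B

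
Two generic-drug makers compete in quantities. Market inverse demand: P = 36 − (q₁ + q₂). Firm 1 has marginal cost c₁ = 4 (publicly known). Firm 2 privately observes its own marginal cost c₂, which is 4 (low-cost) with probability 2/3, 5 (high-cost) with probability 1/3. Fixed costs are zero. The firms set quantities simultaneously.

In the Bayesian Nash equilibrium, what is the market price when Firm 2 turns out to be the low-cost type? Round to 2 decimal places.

14.61

Firm 2 with cost c maximizes (36 − (q₁+q₂) − c)·q₂, giving q₂(c) = (36 − c − q₁)/2.
E[c₂] = 2/3·4 + 1/3·5 = 4.33333
Firm 1's FOC against E[q₂] yields q₁ = (36 − 2·4 + E[c₂])/3 = (36 − 8 + 4.33333)/3 = 10.7778.
q₂(low-cost) = 10.6111, so P = 36 − (10.7778 + 10.6111) = 14.6111.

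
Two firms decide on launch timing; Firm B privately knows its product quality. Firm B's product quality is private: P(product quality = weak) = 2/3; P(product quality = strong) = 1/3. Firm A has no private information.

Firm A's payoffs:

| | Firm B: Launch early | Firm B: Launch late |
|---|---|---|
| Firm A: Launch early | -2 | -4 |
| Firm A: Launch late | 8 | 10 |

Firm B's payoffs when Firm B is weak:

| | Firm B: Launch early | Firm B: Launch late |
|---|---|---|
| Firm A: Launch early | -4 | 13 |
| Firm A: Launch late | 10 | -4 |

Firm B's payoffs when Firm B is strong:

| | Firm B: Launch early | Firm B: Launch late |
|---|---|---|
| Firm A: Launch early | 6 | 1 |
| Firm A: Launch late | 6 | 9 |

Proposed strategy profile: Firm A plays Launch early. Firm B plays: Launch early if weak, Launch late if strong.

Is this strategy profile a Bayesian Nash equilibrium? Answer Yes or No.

Firm A plays Launch early: E[Launch early] = 2/3·(-2) + 1/3·(-4) = -8/3; E[Launch late] = 26/3. Not best-responding. ✗
Firm B (product quality weak), facing Launch early: Launch early gives -4, Launch late gives 13. Proposed Launch early is not best — profitable deviation exists. ✗
Firm B (product quality strong), facing Launch early: Launch early gives 6, Launch late gives 1. Proposed Launch late is not best — profitable deviation exists. ✗

No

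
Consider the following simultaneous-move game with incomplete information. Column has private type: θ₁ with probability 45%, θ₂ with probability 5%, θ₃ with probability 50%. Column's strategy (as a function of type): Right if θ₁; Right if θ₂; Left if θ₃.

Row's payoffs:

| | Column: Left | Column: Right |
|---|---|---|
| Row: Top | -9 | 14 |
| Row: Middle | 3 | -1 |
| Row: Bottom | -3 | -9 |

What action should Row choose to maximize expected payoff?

Top

Compute Row's expected payoff for each action, taking the expectation over Column's type.
E[Top] = 0.45·(14) + 0.05·(14) + 0.5·(-9) = 2.5
E[Middle] = 0.45·(-1) + 0.05·(-1) + 0.5·(3) = 1
E[Bottom] = 0.45·(-9) + 0.05·(-9) + 0.5·(-3) = -6
Best response: Top (2.5 is the largest).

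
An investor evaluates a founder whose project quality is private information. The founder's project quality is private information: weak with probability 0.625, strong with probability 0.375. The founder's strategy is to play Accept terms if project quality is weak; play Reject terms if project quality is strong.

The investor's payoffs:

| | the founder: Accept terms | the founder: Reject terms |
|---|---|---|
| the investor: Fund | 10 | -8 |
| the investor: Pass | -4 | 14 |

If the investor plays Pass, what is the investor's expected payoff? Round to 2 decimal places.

Take the expectation over the founder's project quality, weighting each type's action by its prior probability.
E[Pass] = 0.625·(-4) + 0.375·14 = (-2.5) + 5.25 = 2.75

2.75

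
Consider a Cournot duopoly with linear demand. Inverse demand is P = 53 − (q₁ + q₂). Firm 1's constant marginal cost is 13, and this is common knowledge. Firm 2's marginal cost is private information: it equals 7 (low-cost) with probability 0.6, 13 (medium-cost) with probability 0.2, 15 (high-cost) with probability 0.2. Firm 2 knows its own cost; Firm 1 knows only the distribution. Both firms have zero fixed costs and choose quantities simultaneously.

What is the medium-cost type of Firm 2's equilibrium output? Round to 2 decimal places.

Type-c best response for Firm 2: q₂(c) = (53 − c)/2 − q₁/2.
Firm 1 maximizes expected profit; its first-order condition is 53 − 2q₁ − E[q₂] − 13 = 0.
Substituting E[q₂] and solving: E[c₂] = 9.8, so q₁ = (53 − 2·13 + 9.8)/3 = 12.2667.
q₂(medium-cost) = (53 − 13 − 12.2667)/2 = 13.8667.

13.87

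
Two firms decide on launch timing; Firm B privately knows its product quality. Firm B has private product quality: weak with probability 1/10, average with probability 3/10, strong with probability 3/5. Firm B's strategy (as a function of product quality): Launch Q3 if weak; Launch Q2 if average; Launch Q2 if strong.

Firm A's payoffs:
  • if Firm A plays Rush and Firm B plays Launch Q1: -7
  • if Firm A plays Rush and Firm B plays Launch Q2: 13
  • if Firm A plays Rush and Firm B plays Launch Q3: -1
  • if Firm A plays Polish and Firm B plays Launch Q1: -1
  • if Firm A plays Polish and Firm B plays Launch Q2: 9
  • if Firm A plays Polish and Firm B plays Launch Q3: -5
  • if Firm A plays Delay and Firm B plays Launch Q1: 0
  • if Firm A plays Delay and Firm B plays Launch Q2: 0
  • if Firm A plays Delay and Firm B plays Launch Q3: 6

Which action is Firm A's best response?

Rush

E[Rush] = 1/10·(-1) + 3/10·(13) + 3/5·(13) = 58/5
E[Polish] = 1/10·(-5) + 3/10·(9) + 3/5·(9) = 38/5
E[Delay] = 1/10·(6) + 3/10·(0) + 3/5·(0) = 3/5
Best response: Rush (58/5 is the largest).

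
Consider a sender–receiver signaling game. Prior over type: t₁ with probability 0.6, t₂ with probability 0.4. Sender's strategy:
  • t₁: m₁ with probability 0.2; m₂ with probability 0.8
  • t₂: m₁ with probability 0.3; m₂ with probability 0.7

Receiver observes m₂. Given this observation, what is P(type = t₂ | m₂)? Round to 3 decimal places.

0.368

P(m₂) = 0.6·0.8 + 0.4·0.7 = 0.76
P(t₂ | m₂) = (0.4·0.7) / 0.76 = 0.28 / 0.76 = 0.368421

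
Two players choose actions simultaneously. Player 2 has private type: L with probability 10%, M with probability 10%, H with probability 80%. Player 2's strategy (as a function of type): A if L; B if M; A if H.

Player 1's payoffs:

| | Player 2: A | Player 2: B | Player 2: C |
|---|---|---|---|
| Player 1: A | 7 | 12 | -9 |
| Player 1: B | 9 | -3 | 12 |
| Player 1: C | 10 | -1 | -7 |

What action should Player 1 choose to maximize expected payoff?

C

Compute Player 1's expected payoff for each action, taking the expectation over Player 2's type.
E[A] = 0.1·(7) + 0.1·(12) + 0.8·(7) = 7.5
E[B] = 0.1·(9) + 0.1·(-3) + 0.8·(9) = 7.8
E[C] = 0.1·(10) + 0.1·(-1) + 0.8·(10) = 8.9
Best response: C (8.9 is the largest).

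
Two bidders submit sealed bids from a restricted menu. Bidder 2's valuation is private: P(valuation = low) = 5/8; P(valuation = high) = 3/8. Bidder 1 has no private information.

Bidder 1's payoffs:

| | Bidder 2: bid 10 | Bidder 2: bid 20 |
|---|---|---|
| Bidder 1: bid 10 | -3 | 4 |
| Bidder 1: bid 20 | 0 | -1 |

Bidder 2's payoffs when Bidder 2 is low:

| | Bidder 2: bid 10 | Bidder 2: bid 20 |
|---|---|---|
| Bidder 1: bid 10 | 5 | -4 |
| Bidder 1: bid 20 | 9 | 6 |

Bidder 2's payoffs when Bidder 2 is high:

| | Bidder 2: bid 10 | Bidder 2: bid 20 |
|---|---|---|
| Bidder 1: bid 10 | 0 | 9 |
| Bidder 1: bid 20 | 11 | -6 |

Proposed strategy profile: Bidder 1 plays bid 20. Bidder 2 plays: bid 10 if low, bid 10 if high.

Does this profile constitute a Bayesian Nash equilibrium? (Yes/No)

Yes

A profile is a BNE iff every type of every player is best-responding given beliefs about the other side.
Bidder 1 plays bid 20: E[bid 20] = 5/8·(0) + 3/8·(0) = 0; E[bid 10] = -3. Best-responding. ✓
Bidder 2 (valuation low), facing bid 20: bid 10 gives 9, bid 20 gives 6. Proposed bid 10 is best. ✓
Bidder 2 (valuation high), facing bid 20: bid 10 gives 11, bid 20 gives -6. Proposed bid 10 is best. ✓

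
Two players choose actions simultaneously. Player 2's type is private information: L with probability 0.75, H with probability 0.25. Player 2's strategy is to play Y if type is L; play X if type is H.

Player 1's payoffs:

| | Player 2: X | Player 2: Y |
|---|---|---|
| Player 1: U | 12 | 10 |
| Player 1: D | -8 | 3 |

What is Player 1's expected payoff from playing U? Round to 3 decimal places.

E[U] = 0.75·10 + 0.25·12 = 7.5 + 3 = 10.5

10.500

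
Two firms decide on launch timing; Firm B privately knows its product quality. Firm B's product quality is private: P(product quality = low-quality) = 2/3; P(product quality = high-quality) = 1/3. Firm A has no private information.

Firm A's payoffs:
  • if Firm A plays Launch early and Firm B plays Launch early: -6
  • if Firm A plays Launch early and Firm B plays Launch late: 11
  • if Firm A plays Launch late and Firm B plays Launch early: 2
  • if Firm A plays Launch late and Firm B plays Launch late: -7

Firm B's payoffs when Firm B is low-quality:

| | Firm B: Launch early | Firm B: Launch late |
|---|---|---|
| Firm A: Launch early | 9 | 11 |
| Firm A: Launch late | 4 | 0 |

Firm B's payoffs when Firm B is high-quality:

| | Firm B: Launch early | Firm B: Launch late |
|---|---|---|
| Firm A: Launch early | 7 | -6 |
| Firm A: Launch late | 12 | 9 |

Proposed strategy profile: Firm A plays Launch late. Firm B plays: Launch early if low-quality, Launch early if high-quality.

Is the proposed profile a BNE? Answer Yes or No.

A profile is a BNE iff every type of every player is best-responding given beliefs about the other side.
Firm A plays Launch late: E[Launch late] = 2/3·(2) + 1/3·(2) = 2; E[Launch early] = -6. Best-responding. ✓
Firm B (product quality low-quality), facing Launch late: Launch early gives 4, Launch late gives 0. Proposed Launch early is best. ✓
Firm B (product quality high-quality), facing Launch late: Launch early gives 12, Launch late gives 9. Proposed Launch early is best. ✓

Yes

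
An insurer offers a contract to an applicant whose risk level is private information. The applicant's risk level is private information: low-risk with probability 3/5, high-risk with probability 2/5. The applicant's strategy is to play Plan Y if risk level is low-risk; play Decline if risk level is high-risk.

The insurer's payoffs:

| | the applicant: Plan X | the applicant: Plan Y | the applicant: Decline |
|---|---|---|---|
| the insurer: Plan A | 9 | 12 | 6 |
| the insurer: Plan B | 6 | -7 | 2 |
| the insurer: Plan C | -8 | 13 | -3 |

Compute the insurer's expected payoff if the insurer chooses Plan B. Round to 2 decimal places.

-3.40

E[Plan B] = 3/5·(-7) + 2/5·2 = (-21/5) + 4/5 = -17/5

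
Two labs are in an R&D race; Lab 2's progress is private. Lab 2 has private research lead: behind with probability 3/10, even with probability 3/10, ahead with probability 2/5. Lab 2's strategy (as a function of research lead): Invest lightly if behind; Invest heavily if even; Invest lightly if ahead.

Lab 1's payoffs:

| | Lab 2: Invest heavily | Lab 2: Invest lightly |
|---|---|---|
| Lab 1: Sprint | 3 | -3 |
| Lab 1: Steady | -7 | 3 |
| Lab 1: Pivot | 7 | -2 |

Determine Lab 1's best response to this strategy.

Pivot

E[Sprint] = 3/10·(-3) + 3/10·(3) + 2/5·(-3) = -6/5
E[Steady] = 3/10·(3) + 3/10·(-7) + 2/5·(3) = 0
E[Pivot] = 3/10·(-2) + 3/10·(7) + 2/5·(-2) = 7/10
Best response: Pivot (7/10 is the largest).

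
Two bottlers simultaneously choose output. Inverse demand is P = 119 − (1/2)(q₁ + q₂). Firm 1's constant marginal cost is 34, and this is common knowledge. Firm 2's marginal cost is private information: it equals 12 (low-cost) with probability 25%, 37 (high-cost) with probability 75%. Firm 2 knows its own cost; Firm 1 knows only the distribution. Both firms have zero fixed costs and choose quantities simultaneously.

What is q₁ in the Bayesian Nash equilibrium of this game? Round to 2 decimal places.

Type-c best response for Firm 2: q₂(c) = (119 − c) − q₁/2.
Firm 1 maximizes expected profit; its first-order condition is 119 − q₁ − (1/2)E[q₂] − 34 = 0.
Substituting E[q₂] and solving: E[c₂] = 30.75, so q₁ = (119 − 2·34 + 30.75)/(3/2) = 54.5.

54.50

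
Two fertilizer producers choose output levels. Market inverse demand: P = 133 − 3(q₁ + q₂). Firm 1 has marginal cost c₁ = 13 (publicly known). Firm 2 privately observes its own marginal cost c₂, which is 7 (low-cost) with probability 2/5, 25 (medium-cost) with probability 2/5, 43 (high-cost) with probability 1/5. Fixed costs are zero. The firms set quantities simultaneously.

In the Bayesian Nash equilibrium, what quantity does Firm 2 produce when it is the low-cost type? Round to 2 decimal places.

13.87

Firm 2 with cost c maximizes (133 − 3(q₁+q₂) − c)·q₂, giving q₂(c) = (133 − c − 3q₁)/6.
E[c₂] = 2/5·7 + 2/5·25 + 1/5·43 = 21.4
Firm 1's FOC against E[q₂] yields q₁ = (133 − 2·13 + E[c₂])/9 = (133 − 26 + 21.4)/9 = 14.2667.
q₂(low-cost) = (133 − 7 − 3·14.2667)/6 = 13.8667.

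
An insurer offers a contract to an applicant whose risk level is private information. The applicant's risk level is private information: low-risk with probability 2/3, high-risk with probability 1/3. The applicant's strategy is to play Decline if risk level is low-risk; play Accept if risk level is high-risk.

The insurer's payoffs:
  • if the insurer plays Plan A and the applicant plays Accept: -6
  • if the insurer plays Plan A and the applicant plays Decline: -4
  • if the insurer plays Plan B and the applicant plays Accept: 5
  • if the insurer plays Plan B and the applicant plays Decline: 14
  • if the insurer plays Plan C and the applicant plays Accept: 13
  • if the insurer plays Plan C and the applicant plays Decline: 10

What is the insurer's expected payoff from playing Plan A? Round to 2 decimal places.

-4.67

Take the expectation over the applicant's risk level, weighting each type's action by its prior probability.
E[Plan A] = 2/3·(-4) + 1/3·(-6) = (-8/3) + (-2) = -14/3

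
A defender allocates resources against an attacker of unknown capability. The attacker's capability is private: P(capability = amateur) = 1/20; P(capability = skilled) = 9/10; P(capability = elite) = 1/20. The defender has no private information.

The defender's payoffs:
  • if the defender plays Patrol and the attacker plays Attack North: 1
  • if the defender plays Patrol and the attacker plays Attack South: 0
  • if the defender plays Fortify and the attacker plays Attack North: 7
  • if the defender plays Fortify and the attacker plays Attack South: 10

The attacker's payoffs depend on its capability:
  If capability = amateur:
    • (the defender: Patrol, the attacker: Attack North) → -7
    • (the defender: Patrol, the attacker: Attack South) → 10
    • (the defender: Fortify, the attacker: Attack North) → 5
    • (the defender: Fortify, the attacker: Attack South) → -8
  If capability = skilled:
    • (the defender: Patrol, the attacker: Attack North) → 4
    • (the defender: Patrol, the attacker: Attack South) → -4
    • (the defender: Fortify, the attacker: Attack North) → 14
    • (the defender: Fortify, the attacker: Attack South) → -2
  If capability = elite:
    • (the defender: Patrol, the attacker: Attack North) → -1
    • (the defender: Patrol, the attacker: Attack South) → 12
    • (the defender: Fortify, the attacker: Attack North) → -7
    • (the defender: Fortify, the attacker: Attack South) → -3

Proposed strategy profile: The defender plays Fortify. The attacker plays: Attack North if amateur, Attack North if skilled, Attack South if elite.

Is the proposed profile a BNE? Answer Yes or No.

Yes

A profile is a BNE iff every type of every player is best-responding given beliefs about the other side.
The defender plays Fortify: E[Fortify] = 1/20·(7) + 9/10·(7) + 1/20·(10) = 143/20; E[Patrol] = 19/20. Best-responding. ✓
The attacker (capability amateur), facing Fortify: Attack North gives 5, Attack South gives -8. Proposed Attack North is best. ✓
The attacker (capability skilled), facing Fortify: Attack North gives 14, Attack South gives -2. Proposed Attack North is best. ✓
The attacker (capability elite), facing Fortify: Attack North gives -7, Attack South gives -3. Proposed Attack South is best. ✓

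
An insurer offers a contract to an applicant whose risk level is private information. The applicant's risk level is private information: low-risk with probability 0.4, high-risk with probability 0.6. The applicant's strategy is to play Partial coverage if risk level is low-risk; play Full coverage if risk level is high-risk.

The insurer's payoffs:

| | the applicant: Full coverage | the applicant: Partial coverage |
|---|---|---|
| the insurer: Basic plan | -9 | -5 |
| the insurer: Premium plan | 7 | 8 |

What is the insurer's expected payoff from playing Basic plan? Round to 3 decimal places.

-7.400

Take the expectation over the applicant's risk level, weighting each type's action by its prior probability.
E[Basic plan] = 0.4·(-5) + 0.6·(-9) = (-2) + (-5.4) = -7.4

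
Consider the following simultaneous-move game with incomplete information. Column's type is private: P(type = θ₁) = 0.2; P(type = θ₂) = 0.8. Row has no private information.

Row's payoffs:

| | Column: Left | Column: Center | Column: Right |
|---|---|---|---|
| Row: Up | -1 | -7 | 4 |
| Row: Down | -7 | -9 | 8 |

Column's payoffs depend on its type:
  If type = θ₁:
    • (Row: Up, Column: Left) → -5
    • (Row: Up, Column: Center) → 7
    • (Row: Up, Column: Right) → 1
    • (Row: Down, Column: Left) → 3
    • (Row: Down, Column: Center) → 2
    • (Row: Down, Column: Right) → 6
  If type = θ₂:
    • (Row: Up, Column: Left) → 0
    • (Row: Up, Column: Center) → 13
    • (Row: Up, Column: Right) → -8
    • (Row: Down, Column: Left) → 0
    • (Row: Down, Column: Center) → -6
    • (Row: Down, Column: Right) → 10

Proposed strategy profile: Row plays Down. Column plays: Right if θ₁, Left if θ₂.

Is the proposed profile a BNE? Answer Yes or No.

Row plays Down: E[Down] = 0.2·(8) + 0.8·(-7) = -4; E[Up] = 0. Not best-responding. ✗
Column (type θ₁), facing Down: Left gives 3, Center gives 2, Right gives 6. Proposed Right is best. ✓
Column (type θ₂), facing Down: Left gives 0, Center gives -6, Right gives 10. Proposed Left is not best — profitable deviation exists. ✗

No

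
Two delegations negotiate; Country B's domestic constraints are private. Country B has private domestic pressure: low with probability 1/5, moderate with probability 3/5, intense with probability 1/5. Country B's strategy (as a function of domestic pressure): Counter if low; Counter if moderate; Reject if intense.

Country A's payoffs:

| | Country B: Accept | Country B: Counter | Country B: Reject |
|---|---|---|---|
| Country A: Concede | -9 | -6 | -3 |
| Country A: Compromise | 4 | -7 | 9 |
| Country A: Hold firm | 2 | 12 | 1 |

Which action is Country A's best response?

Compute Country A's expected payoff for each action, taking the expectation over Country B's type.
E[Concede] = 1/5·(-6) + 3/5·(-6) + 1/5·(-3) = -27/5
E[Compromise] = 1/5·(-7) + 3/5·(-7) + 1/5·(9) = -19/5
E[Hold firm] = 1/5·(12) + 3/5·(12) + 1/5·(1) = 49/5
Best response: Hold firm (49/5 is the largest).

Hold firm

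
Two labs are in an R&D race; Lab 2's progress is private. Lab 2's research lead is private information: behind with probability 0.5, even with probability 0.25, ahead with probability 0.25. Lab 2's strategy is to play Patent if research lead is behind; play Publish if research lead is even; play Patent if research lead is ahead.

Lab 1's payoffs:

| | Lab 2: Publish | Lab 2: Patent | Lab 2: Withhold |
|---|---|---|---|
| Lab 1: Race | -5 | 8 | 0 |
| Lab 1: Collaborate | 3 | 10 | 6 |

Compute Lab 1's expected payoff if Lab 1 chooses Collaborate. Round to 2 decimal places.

E[Collaborate] = 0.5·10 + 0.25·3 + 0.25·10 = 5 + 0.75 + 2.5 = 8.25

8.25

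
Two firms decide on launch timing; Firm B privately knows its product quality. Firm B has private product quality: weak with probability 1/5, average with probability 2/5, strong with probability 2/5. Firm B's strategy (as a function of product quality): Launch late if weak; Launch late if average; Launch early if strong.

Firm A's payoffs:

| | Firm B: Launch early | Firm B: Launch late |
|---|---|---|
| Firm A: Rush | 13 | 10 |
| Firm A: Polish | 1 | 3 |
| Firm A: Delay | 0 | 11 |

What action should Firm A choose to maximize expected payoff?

E[Rush] = 1/5·(10) + 2/5·(10) + 2/5·(13) = 56/5
E[Polish] = 1/5·(3) + 2/5·(3) + 2/5·(1) = 11/5
E[Delay] = 1/5·(11) + 2/5·(11) + 2/5·(0) = 33/5
Best response: Rush (56/5 is the largest).

Rush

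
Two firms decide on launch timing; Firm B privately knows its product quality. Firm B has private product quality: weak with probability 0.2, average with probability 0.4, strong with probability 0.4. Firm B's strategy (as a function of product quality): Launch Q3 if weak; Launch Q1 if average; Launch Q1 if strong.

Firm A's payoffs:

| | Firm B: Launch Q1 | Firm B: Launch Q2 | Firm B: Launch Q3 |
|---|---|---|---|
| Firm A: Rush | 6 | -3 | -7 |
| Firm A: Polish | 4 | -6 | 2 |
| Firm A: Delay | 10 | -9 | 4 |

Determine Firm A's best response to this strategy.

E[Rush] = 0.2·(-7) + 0.4·(6) + 0.4·(6) = 3.4
E[Polish] = 0.2·(2) + 0.4·(4) + 0.4·(4) = 3.6
E[Delay] = 0.2·(4) + 0.4·(10) + 0.4·(10) = 8.8
Best response: Delay (8.8 is the largest).

Delay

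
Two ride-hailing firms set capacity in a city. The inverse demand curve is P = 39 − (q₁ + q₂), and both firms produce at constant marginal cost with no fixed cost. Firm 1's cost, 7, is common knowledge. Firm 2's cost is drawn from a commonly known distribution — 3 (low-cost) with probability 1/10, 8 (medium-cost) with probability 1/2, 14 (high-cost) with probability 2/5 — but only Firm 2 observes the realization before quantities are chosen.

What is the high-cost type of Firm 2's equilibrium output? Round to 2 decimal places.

Type-c best response for Firm 2: q₂(c) = (39 − c)/2 − q₁/2.
Firm 1 maximizes expected profit; its first-order condition is 39 − 2q₁ − E[q₂] − 7 = 0.
Substituting E[q₂] and solving: E[c₂] = 9.9, so q₁ = (39 − 2·7 + 9.9)/3 = 11.6333.
q₂(high-cost) = (39 − 14 − 11.6333)/2 = 6.68333.

6.68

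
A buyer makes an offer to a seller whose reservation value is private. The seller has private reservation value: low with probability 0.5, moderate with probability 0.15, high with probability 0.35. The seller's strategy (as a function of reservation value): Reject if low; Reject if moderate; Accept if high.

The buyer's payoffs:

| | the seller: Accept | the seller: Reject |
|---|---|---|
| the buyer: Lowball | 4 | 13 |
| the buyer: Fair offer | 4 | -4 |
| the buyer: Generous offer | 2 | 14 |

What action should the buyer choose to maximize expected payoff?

Lowball

E[Lowball] = 0.5·(13) + 0.15·(13) + 0.35·(4) = 9.85
E[Fair offer] = 0.5·(-4) + 0.15·(-4) + 0.35·(4) = -1.2
E[Generous offer] = 0.5·(14) + 0.15·(14) + 0.35·(2) = 9.8
Best response: Lowball (9.85 is the largest).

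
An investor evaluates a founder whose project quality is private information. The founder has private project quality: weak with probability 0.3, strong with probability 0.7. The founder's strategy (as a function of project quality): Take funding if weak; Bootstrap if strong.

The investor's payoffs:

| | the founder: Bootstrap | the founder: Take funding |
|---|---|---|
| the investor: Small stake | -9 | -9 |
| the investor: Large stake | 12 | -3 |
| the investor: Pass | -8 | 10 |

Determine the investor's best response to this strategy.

Large stake

Compute the investor's expected payoff for each action, taking the expectation over the founder's type.
E[Small stake] = 0.3·(-9) + 0.7·(-9) = -9
E[Large stake] = 0.3·(-3) + 0.7·(12) = 7.5
E[Pass] = 0.3·(10) + 0.7·(-8) = -2.6
Best response: Large stake (7.5 is the largest).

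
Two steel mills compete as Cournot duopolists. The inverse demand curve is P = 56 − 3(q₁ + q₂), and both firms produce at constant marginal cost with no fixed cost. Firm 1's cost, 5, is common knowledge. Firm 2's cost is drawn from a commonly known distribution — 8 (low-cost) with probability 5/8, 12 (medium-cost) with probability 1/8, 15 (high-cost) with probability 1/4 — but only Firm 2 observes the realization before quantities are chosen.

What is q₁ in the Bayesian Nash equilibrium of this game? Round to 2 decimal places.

6.25

Type-c best response for Firm 2: q₂(c) = (56 − c)/6 − q₁/2.
Firm 1 maximizes expected profit; its first-order condition is 56 − 6q₁ − 3E[q₂] − 5 = 0.
Substituting E[q₂] and solving: E[c₂] = 10.25, so q₁ = (56 − 2·5 + 10.25)/9 = 6.25.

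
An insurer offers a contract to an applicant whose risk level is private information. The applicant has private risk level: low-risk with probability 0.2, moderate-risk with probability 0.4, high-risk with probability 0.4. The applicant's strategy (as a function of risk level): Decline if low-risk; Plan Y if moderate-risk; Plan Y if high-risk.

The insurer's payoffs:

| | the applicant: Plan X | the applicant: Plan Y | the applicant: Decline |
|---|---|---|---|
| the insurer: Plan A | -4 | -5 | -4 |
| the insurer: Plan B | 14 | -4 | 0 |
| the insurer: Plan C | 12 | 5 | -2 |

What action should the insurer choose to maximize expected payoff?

Plan C

E[Plan A] = 0.2·(-4) + 0.4·(-5) + 0.4·(-5) = -4.8
E[Plan B] = 0.2·(0) + 0.4·(-4) + 0.4·(-4) = -3.2
E[Plan C] = 0.2·(-2) + 0.4·(5) + 0.4·(5) = 3.6
Best response: Plan C (3.6 is the largest).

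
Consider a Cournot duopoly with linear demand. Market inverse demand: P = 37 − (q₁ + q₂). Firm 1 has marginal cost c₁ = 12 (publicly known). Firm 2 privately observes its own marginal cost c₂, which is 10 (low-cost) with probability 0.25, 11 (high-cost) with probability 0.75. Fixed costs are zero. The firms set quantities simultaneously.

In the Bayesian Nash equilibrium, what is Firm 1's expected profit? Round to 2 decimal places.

62.67

Firm 2 with cost c maximizes (37 − (q₁+q₂) − c)·q₂, giving q₂(c) = (37 − c − q₁)/2.
E[c₂] = 0.25·10 + 0.75·11 = 10.75
Firm 1's FOC against E[q₂] yields q₁ = (37 − 2·12 + E[c₂])/3 = (37 − 24 + 10.75)/3 = 7.91667.
E[P] = 37 − (q₁ + E[q₂]) = 19.9167; Firm 1's expected profit = (E[P] − 12)·q₁ = (19.9167 − 12)·7.91667 = 62.6736.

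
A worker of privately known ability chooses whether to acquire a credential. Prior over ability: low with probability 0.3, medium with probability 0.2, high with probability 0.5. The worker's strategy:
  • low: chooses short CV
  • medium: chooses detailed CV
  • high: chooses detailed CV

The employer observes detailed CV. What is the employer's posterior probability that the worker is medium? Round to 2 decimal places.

0.29

Apply Bayes' rule using the sender's strategy as the likelihood.
P(detailed CV) = 0.3·0 + 0.2·1 + 0.5·1 = 0.7
P(medium | detailed CV) = (0.2·1) / 0.7 = 0.2 / 0.7 = 0.285714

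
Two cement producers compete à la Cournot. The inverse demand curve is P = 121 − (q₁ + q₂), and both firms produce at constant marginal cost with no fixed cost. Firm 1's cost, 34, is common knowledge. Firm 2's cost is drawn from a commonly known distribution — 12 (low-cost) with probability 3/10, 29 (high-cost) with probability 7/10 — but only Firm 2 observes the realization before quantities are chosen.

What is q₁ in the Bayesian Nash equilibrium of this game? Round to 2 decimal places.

25.63

Each type of Firm 2 best-responds to q₁; Firm 1 best-responds to the expected q₂ over Firm 2's types.
Firm 2 with cost c maximizes (121 − (q₁+q₂) − c)·q₂, giving q₂(c) = (121 − c − q₁)/2.
E[c₂] = 3/10·12 + 7/10·29 = 23.9
Firm 1's FOC against E[q₂] yields q₁ = (121 − 2·34 + E[c₂])/3 = (121 − 68 + 23.9)/3 = 25.6333.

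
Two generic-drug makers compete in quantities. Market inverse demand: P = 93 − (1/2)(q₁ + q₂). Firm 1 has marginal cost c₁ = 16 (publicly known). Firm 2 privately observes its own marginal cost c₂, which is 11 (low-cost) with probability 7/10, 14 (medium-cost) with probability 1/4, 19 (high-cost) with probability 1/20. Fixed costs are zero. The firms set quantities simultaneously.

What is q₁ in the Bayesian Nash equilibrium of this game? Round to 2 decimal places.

Type-c best response for Firm 2: q₂(c) = (93 − c) − q₁/2.
Firm 1 maximizes expected profit; its first-order condition is 93 − q₁ − (1/2)E[q₂] − 16 = 0.
Substituting E[q₂] and solving: E[c₂] = 12.15, so q₁ = (93 − 2·16 + 12.15)/(3/2) = 48.7667.

48.77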